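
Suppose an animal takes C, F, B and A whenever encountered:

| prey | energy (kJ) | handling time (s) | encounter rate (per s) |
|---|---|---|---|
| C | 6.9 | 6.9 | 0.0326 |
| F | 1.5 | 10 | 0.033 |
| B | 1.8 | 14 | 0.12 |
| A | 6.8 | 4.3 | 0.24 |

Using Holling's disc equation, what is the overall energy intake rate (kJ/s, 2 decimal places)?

0.50 kJ/s

Energy encountered per unit search time: 0.0326×6.9 + 0.033×1.5 + 0.12×1.8 + 0.24×6.8 = 2.122 kJ/s.
Handling time per unit search time: 0.0326×6.9 + 0.033×10 + 0.12×14 + 0.24×4.3 = 3.267.
Rate = 2.122/(1 + 3.267) = 0.4974 kJ/s.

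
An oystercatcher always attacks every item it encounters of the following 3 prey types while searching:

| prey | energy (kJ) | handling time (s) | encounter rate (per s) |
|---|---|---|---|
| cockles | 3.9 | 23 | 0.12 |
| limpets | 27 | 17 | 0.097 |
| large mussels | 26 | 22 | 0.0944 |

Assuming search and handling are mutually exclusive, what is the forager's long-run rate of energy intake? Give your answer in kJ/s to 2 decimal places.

0.74 kJ/s

Energy encountered per unit search time: 0.12×3.9 + 0.097×27 + 0.0944×26 = 5.541 kJ/s.
Handling time per unit search time: 0.12×23 + 0.097×17 + 0.0944×22 = 6.486.
Rate = 5.541/(1 + 6.486) = 0.7403 kJ/s.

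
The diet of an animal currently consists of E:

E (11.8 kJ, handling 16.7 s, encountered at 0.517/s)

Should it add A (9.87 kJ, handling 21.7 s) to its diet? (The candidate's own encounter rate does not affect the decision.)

No

Intake rate on the current diet: R = (0.517×11.8) / (1 + 0.517×16.7) = 6.101/9.634 = 0.6332 kJ/s.
Profitability of A: 9.87/21.7 = 0.4548 kJ/s.
Since 0.4548 < R, time spent handling A is better spent searching.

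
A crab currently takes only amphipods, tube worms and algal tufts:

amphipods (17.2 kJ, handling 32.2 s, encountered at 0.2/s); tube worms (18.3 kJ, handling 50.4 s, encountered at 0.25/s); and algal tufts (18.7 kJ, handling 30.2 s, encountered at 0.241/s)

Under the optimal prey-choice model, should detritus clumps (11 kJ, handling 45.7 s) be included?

No

Intake rate on the current diet: R = (0.2×17.2 + 0.25×18.3 + 0.241×18.7) / (1 + 0.2×32.2 + 0.25×50.4 + 0.241×30.2) = 12.52/27.32 = 0.4584 kJ/s.
detritus clumps: E/h = 11/45.7 = 0.2407 kJ/s.
Since 0.2407 < R, time spent handling detritus clumps is better spent searching.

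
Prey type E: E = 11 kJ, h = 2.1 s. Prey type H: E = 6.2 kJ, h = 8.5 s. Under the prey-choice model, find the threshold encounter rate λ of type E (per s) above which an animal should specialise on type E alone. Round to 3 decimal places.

0.077 per s

Drop type H once their profitability E₂/h₂ falls below the rate achievable on type E alone: E₂/h₂ = λE₁/(1 + λh₁).
Solve for λ: λE₁h₂ = E₂(1 + λh₁) → λ(E₁h₂ − E₂h₁) = E₂ → λ = E₂/(E₁h₂ − E₂h₁).
λ = 6.2/(11×8.5 − 6.2×2.1) = 6.2/80.48 = 0.07704 per s.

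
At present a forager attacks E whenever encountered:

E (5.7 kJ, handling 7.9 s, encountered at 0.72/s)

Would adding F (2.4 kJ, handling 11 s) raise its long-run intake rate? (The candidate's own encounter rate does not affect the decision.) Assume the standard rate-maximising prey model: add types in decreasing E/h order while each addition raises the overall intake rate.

No

On E alone, R = ΣλE/(1+Σλh) = 4.104/6.688 = 0.6136 kJ/s.
Profitability of F: 2.4/11 = 0.2182 kJ/s.
Since 0.2182 < R, time spent handling F is better spent searching.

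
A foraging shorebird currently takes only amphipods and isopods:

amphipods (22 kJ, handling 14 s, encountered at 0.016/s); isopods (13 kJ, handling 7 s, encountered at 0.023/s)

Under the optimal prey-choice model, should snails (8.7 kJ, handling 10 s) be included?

Intake rate on the current diet: R = (0.016×22 + 0.023×13) / (1 + 0.016×14 + 0.023×7) = 0.651/1.385 = 0.47 kJ/s.
Profitability of snails: 8.7/10 = 0.87 kJ/s.
Since 0.87 > R, including snails increases the long-run rate.

Yes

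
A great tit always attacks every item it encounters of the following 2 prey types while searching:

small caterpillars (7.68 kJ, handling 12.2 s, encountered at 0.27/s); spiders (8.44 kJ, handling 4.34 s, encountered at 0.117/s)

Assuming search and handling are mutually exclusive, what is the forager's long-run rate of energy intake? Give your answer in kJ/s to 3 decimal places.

Energy encountered per unit search time: 0.27×7.68 + 0.117×8.44 = 3.061 kJ/s.
Handling time per unit search time: 0.27×12.2 + 0.117×4.34 = 3.802.
Rate = 3.061/(1 + 3.802) = 0.6375 kJ/s.

0.637 kJ/s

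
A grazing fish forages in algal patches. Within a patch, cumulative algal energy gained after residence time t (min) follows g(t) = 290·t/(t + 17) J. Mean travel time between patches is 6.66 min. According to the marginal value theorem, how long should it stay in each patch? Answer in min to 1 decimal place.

Maximise g(t)/(T+t): set derivative to zero → g'(t)(T+t) = g(t).
g'(t) = 290·17/(t + 17)². Setting 290·17/(t+17)² = 290t/[(t+17)(6.66+t)] gives 17(6.66+t) = t(t+17), so t² = 17×6.66 = 113.2.
t* = √113.2 = 10.64 min.

10.6 min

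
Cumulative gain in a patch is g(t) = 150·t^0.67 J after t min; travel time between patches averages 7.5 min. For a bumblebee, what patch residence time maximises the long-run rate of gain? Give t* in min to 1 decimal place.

Optimal t* satisfies g'(t*) = g(t*)/(T + t*).
g'(t) = 0.67·150·t^-0.33. Setting 0.67·150·t^-0.33 = 150·t^0.67/(7.5+t) gives 0.67(7.5+t) = t, so 0.33·t = 0.67×7.5.
t* = 0.67×7.5/0.33 = 15.23 min.

15.2 min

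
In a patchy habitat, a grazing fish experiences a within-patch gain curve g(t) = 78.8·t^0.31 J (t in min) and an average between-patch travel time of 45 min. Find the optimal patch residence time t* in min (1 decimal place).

By the marginal value theorem, leave when the instantaneous gain rate g'(t) equals the habitat-wide average g(t)/(T + t).
g'(t) = 0.31·78.8·t^-0.69. Setting 0.31·78.8·t^-0.69 = 78.8·t^0.31/(45+t) gives 0.31(45+t) = t, so 0.69·t = 0.31×45.
t* = 0.31×45/0.69 = 20.22 min.

20.2 min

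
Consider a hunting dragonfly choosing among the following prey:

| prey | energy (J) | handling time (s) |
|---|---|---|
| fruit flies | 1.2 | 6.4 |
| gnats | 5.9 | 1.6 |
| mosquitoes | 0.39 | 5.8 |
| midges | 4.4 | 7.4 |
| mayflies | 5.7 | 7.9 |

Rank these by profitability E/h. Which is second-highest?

mayflies

In descending order of E/h:
gnats: 5.9/1.6 = 3.69 J/s
mayflies: 5.7/7.9 = 0.722 J/s
midges: 4.4/7.4 = 0.595 J/s
fruit flies: 1.2/6.4 = 0.187 J/s
mosquitoes: 0.39/5.8 = 0.0672 J/s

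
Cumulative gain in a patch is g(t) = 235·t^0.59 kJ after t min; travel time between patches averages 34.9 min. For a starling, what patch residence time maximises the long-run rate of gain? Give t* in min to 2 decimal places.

By the marginal value theorem, leave when the instantaneous gain rate g'(t) equals the habitat-wide average g(t)/(T + t).
g'(t) = 0.59·235·t^-0.41. Setting 0.59·235·t^-0.41 = 235·t^0.59/(34.9+t) gives 0.59(34.9+t) = t, so 0.41·t = 0.59×34.9.
t* = 0.59×34.9/0.41 = 50.22 min.

50.22 min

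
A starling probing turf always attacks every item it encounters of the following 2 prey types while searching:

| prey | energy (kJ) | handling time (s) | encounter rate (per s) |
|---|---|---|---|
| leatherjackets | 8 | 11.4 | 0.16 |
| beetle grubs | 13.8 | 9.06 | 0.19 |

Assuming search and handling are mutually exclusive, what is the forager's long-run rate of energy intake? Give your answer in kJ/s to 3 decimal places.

R = (0.16×8 + 0.19×13.8) / (1 + 0.16×11.4 + 0.19×9.06) = 3.902/4.545 = 0.8585 kJ/s.

0.858 kJ/s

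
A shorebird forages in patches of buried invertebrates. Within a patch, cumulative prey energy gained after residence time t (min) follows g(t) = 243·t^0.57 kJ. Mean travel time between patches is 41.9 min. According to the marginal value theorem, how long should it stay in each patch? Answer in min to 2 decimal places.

By the marginal value theorem, leave when the instantaneous gain rate g'(t) equals the habitat-wide average g(t)/(T + t).
g'(t) = 0.57·243·t^-0.43. Setting 0.57·243·t^-0.43 = 243·t^0.57/(41.9+t) gives 0.57(41.9+t) = t, so 0.43·t = 0.57×41.9.
t* = 0.57×41.9/0.43 = 55.54 min.

55.54 min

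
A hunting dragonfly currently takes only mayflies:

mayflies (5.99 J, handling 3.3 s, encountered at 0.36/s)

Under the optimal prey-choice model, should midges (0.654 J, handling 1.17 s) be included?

Intake rate on the current diet: R = (0.36×5.99) / (1 + 0.36×3.3) = 2.156/2.188 = 0.9856 J/s.
Profitability of midges: 0.654/1.17 = 0.559 J/s.
0.559 < 0.9856, so adding midges would lower the average — exclude it.

No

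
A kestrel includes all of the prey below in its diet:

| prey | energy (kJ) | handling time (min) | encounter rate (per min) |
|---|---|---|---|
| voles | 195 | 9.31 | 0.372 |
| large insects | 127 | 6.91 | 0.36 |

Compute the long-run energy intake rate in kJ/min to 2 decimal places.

17.01 kJ/min

R = Σλ_iE_i / (1 + Σλ_ih_i)
Numerator: 0.372×195 + 0.36×127 = 118.3
Denominator: 1 + 0.372×9.31 + 0.36×6.91 = 6.951
R = 118.3/6.951 = 17.01 kJ/min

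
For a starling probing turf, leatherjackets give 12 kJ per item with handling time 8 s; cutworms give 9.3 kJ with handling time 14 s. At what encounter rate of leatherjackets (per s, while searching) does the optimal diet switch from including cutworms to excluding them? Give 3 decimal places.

0.099 per s

Drop cutworms once their profitability E₂/h₂ falls below the rate achievable on leatherjackets alone: E₂/h₂ = λE₁/(1 + λh₁).
Solve for λ: λE₁h₂ = E₂(1 + λh₁) → λ(E₁h₂ − E₂h₁) = E₂ → λ = E₂/(E₁h₂ − E₂h₁).
λ = 9.3/(12×14 − 9.3×8) = 9.3/93.6 = 0.09936 per s.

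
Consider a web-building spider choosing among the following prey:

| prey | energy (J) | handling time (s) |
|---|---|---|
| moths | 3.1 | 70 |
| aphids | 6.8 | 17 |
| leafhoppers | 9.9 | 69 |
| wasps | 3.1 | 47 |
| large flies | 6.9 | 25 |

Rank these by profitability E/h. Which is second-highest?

large flies

Profitability E/h (J/s): moths = 3.1/70 = 0.0443, aphids = 6.8/17 = 0.4, leafhoppers = 9.9/69 = 0.143, wasps = 3.1/47 = 0.066, large flies = 6.9/25 = 0.276.
Ranked: aphids > large flies > leafhoppers > wasps > moths.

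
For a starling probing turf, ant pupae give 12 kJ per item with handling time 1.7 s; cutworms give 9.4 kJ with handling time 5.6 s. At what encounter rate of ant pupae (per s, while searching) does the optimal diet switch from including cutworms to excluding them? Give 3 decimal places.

Drop cutworms once their profitability E₂/h₂ falls below the rate achievable on ant pupae alone: E₂/h₂ = λE₁/(1 + λh₁).
Solve for λ: λE₁h₂ = E₂(1 + λh₁) → λ(E₁h₂ − E₂h₁) = E₂ → λ = E₂/(E₁h₂ − E₂h₁).
λ = 9.4/(12×5.6 − 9.4×1.7) = 9.4/51.22 = 0.1835 per s.

0.184 per s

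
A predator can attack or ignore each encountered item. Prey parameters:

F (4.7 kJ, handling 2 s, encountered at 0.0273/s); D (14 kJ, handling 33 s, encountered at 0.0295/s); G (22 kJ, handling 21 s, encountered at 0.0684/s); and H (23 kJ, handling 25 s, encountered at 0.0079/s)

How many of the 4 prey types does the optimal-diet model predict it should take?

3

E/h in descending order: F 2.35, G 1.05, H 0.92, D 0.424 kJ/s. The optimal diet is the largest prefix of this list for which every included type satisfies E_i/h_i > R on the types above it.
Rate on top 1: 0.1217. G: 1.05 > 0.1217 → include.
Rate on top 2: 0.6556. H: 0.92 > 0.6556 → include.
Rate on top 3: 0.675. D: 0.424 < 0.675 → exclude; stop.
Optimal diet: F, G, H — 3 of 4 types.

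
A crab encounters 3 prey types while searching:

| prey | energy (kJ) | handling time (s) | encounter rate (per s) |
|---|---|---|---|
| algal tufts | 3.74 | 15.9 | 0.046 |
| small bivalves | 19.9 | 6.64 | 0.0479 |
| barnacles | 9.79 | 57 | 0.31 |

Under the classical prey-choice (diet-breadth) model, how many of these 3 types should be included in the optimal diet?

Profitabilities (E/h, kJ/s): small bivalves 3, algal tufts 0.235, barnacles 0.172. Add prey in this order while the next type's profitability exceeds the intake rate on those already taken.
Rate on top 1: 0.7232. algal tufts: 0.235 < 0.7232 → exclude; stop.
Optimal diet: small bivalves — 1 of 3 types.

1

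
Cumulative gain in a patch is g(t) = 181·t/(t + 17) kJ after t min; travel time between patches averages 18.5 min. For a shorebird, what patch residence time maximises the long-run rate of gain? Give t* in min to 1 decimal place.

Maximise g(t)/(T+t): set derivative to zero → g'(t)(T+t) = g(t).
g'(t) = 181·17/(t + 17)². Setting 181·17/(t+17)² = 181t/[(t+17)(18.5+t)] gives 17(18.5+t) = t(t+17), so t² = 17×18.5 = 314.5.
t* = √314.5 = 17.73 min.

17.7 min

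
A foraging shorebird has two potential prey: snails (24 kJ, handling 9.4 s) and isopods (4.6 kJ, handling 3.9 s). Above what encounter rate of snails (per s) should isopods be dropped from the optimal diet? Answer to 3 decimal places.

0.091 per s

At the threshold, the rate on snails alone equals the profitability of isopods: λ·24/(1 + λ·9.4) = 4.6/3.9 = 1.179.
Rearranging, λ(24 − 1.179×9.4) = 1.179, so λ = 1.179/12.91 = 0.09134 per s.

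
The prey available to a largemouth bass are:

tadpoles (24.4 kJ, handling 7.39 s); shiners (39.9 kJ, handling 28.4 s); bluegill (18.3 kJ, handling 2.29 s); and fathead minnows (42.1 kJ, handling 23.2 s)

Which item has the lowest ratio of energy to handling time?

shiners

Profitability E/h (kJ/s): tadpoles = 24.4/7.39 = 3.3, shiners = 39.9/28.4 = 1.4, bluegill = 18.3/2.29 = 7.99, fathead minnows = 42.1/23.2 = 1.81.
Ranked: bluegill > tadpoles > fathead minnows > shiners.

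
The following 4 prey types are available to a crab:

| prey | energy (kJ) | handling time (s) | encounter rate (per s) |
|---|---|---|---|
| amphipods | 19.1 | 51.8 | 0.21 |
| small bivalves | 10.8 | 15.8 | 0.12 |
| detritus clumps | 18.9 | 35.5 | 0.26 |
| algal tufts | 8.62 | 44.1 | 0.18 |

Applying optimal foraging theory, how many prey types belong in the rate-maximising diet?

2

E/h in descending order: small bivalves 0.684, detritus clumps 0.532, amphipods 0.369, algal tufts 0.195 kJ/s. The optimal diet is the largest prefix of this list for which every included type satisfies E_i/h_i > R on the types above it.
Rate on top 1: 0.4475. detritus clumps: 0.532 > 0.4475 → include.
Rate on top 2: 0.5121. amphipods: 0.369 < 0.5121 → exclude; stop.
Optimal diet: small bivalves, detritus clumps — 2 of 4 types.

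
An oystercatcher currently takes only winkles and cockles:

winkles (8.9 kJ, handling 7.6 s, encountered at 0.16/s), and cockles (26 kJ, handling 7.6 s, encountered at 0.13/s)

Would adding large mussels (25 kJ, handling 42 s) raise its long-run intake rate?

On winkles and cockles alone, R = ΣλE/(1+Σλh) = 4.804/3.204 = 1.499 kJ/s.
Profitability of large mussels: 25/42 = 0.5952 kJ/s.
0.5952 < 1.499, so adding large mussels would lower the average — exclude it.

No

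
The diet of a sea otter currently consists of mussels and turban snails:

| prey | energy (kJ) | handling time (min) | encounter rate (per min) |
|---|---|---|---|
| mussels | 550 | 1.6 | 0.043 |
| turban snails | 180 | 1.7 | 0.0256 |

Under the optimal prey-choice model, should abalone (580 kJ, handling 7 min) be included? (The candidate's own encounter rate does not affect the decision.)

Yes

On mussels and turban snails alone, R = ΣλE/(1+Σλh) = 28.26/1.112 = 25.4 kJ/min.
abalone: E/h = 580/7 = 82.86 kJ/min.
82.86 > 25.4, so adding abalone raises the average — include it.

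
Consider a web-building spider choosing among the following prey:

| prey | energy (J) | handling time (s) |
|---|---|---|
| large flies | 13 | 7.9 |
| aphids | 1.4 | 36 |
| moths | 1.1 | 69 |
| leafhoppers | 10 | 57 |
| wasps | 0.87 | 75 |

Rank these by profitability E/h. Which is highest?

large flies

Profitability E/h (J/s): large flies = 13/7.9 = 1.65, aphids = 1.4/36 = 0.0389, moths = 1.1/69 = 0.0159, leafhoppers = 10/57 = 0.175, wasps = 0.87/75 = 0.0116.
Ranked: large flies > leafhoppers > aphids > moths > wasps.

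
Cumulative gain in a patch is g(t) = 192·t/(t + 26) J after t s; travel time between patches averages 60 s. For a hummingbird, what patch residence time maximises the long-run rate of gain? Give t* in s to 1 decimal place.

39.5 s

By the marginal value theorem, leave when the instantaneous gain rate g'(t) equals the habitat-wide average g(t)/(T + t).
g'(t) = 192·26/(t + 26)². Setting 192·26/(t+26)² = 192t/[(t+26)(60+t)] gives 26(60+t) = t(t+26), so t² = 26×60 = 1560.
t* = √1560 = 39.5 s.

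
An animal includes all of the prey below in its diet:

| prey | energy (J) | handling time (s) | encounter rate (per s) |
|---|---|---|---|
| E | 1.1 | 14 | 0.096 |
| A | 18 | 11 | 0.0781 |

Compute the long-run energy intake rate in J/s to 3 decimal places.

R = Σλ_iE_i / (1 + Σλ_ih_i)
Numerator: 0.096×1.1 + 0.0781×18 = 1.511
Denominator: 1 + 0.096×14 + 0.0781×11 = 3.203
R = 1.511/3.203 = 0.4719 J/s

0.472 J/s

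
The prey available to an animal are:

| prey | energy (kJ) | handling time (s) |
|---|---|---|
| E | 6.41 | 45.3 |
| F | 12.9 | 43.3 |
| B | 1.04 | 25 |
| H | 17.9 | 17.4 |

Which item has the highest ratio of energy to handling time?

Profitability E/h (kJ/s): E = 6.41/45.3 = 0.142, F = 12.9/43.3 = 0.298, B = 1.04/25 = 0.0416, H = 17.9/17.4 = 1.03.
Ranked: H > F > E > B.

H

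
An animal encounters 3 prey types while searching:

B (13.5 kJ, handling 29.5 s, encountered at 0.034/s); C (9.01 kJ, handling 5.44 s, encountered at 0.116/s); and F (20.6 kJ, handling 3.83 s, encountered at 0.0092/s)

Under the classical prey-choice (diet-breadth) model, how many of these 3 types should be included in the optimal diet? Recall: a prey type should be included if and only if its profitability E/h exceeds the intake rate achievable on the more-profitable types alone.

Profitabilities (E/h, kJ/s): F 5.38, C 1.66, B 0.458. Add prey in this order while the next type's profitability exceeds the intake rate on those already taken.
Rate on top 1: 0.1831. C: 1.66 > 0.1831 → include.
Rate on top 2: 0.741. B: 0.458 < 0.741 → exclude; stop.
Optimal diet: F, C — 2 of 3 types.

2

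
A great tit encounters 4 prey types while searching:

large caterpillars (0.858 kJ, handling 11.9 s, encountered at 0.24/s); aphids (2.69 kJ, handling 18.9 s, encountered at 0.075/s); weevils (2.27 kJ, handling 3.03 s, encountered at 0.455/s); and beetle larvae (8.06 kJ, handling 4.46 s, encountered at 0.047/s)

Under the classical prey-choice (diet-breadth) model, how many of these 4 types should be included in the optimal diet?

Rank by E/h (kJ/s): beetle larvae 1.81, weevils 0.749, aphids 0.142, large caterpillars 0.0721. Include each in turn until the next type's E/h falls below the running intake rate.
Rate on top 1: 0.3132. weevils: 0.749 > 0.3132 → include.
Rate on top 2: 0.5454. aphids: 0.142 < 0.5454 → exclude; stop.
Optimal diet: beetle larvae, weevils — 2 of 4 types.

2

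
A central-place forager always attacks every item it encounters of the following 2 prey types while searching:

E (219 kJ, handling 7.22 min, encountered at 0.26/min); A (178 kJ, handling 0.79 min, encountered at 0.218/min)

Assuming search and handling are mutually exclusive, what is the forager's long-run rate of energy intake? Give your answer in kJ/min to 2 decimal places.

31.40 kJ/min

R = Σλ_iE_i / (1 + Σλ_ih_i)
Numerator: 0.26×219 + 0.218×178 = 95.74
Denominator: 1 + 0.26×7.22 + 0.218×0.79 = 3.049
R = 95.74/3.049 = 31.4 kJ/min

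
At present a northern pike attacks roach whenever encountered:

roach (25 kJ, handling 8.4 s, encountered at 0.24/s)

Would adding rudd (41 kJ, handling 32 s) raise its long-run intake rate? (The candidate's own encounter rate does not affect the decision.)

Current rate: (0.24×25)/(1 + 0.24×8.4) = 1.989 kJ/s.
rudd: E/h = 41/32 = 1.281 kJ/s.
1.281 < 1.989, so adding rudd would lower the average — exclude it.

No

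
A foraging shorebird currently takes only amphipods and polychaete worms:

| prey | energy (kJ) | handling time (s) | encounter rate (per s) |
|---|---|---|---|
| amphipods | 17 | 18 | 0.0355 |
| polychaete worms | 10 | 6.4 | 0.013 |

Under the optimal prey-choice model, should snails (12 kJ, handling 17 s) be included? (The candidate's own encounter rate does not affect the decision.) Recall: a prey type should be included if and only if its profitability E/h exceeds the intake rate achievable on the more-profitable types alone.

Intake rate on the current diet: R = (0.0355×17 + 0.013×10) / (1 + 0.0355×18 + 0.013×6.4) = 0.7335/1.722 = 0.4259 kJ/s.
Profitability of snails: 12/17 = 0.7059 kJ/s.
0.7059 > 0.4259, so adding snails raises the average — include it.

Yes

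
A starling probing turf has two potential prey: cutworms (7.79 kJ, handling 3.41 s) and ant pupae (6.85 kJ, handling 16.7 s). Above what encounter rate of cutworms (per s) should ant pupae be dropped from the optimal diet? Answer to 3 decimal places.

0.064 per s

At the threshold, the rate on cutworms alone equals the profitability of ant pupae: λ·7.79/(1 + λ·3.41) = 6.85/16.7 = 0.4102.
Rearranging, λ(7.79 − 0.4102×3.41) = 0.4102, so λ = 0.4102/6.391 = 0.06418 per s.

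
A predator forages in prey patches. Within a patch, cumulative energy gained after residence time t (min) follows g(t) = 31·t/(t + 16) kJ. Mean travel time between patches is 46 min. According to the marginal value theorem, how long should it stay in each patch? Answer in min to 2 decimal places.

27.13 min

Maximise g(t)/(T+t): set derivative to zero → g'(t)(T+t) = g(t).
g'(t) = 31·16/(t + 16)². Setting 31·16/(t+16)² = 31t/[(t+16)(46+t)] gives 16(46+t) = t(t+16), so t² = 16×46 = 736.
t* = √736 = 27.13 min.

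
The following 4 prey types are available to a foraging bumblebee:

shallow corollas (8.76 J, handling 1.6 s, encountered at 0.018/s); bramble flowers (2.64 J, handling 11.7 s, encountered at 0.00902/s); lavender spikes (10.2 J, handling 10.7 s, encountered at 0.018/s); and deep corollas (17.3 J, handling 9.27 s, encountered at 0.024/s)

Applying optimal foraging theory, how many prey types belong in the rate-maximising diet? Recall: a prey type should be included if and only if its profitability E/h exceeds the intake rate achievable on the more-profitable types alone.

E/h in descending order: shallow corollas 5.47, deep corollas 1.87, lavender spikes 0.953, bramble flowers 0.226 J/s. The optimal diet is the largest prefix of this list for which every included type satisfies E_i/h_i > R on the types above it.
Rate on top 1: 0.1533. deep corollas: 1.87 > 0.1533 → include.
Rate on top 2: 0.4578. lavender spikes: 0.953 > 0.4578 → include.
Rate on top 3: 0.5239. bramble flowers: 0.226 < 0.5239 → exclude; stop.
Optimal diet: shallow corollas, deep corollas, lavender spikes — 3 of 4 types.

3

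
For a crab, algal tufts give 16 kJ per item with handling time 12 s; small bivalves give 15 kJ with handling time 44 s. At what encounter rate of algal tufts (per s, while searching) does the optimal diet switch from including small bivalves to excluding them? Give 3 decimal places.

At the threshold, the rate on algal tufts alone equals the profitability of small bivalves: λ·16/(1 + λ·12) = 15/44 = 0.3409.
Rearranging, λ(16 − 0.3409×12) = 0.3409, so λ = 0.3409/11.91 = 0.02863 per s.

0.029 per s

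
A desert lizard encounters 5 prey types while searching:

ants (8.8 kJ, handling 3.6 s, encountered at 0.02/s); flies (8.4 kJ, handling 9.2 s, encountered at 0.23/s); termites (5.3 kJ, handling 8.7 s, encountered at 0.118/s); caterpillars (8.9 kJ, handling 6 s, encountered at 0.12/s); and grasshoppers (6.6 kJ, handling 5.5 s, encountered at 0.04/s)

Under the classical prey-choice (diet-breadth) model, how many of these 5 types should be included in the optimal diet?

4

Profitabilities (E/h, kJ/s): ants 2.44, caterpillars 1.48, grasshoppers 1.2, flies 0.913, termites 0.609. Add prey in this order while the next type's profitability exceeds the intake rate on those already taken.
Rate on top 1: 0.1642. caterpillars: 1.48 > 0.1642 → include.
Rate on top 2: 0.6942. grasshoppers: 1.2 > 0.6942 → include.
Rate on top 3: 0.7495. flies: 0.913 > 0.7495 → include.
Rate on top 4: 0.8333. termites: 0.609 < 0.8333 → exclude; stop.
Optimal diet: ants, caterpillars, grasshoppers, flies — 4 of 5 types.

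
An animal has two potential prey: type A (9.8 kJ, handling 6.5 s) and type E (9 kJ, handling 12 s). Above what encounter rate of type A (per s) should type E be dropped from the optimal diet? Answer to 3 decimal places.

0.152 per s

At the threshold, the rate on type A alone equals the profitability of type E: λ·9.8/(1 + λ·6.5) = 9/12 = 0.75.
Rearranging, λ(9.8 − 0.75×6.5) = 0.75, so λ = 0.75/4.925 = 0.1523 per s.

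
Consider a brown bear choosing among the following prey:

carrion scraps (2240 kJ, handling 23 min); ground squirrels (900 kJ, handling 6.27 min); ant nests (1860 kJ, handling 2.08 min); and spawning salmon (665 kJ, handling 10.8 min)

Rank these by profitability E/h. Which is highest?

In descending order of E/h:
ant nests: 1860/2.08 = 894 kJ/min
ground squirrels: 900/6.27 = 144 kJ/min
carrion scraps: 2240/23 = 97.4 kJ/min
spawning salmon: 665/10.8 = 61.6 kJ/min

ant nests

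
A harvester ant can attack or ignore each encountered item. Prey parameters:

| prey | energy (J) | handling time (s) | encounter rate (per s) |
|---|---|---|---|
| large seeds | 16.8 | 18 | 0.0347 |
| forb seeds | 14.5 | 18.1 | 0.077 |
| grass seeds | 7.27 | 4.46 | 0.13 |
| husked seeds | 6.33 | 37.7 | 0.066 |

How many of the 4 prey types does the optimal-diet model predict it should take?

Profitabilities (E/h, J/s): grass seeds 1.63, large seeds 0.933, forb seeds 0.801, husked seeds 0.168. Add prey in this order while the next type's profitability exceeds the intake rate on those already taken.
Rate on top 1: 0.5982. large seeds: 0.933 > 0.5982 → include.
Rate on top 2: 0.6932. forb seeds: 0.801 > 0.6932 → include.
Rate on top 3: 0.735. husked seeds: 0.168 < 0.735 → exclude; stop.
Optimal diet: grass seeds, large seeds, forb seeds — 3 of 4 types.

3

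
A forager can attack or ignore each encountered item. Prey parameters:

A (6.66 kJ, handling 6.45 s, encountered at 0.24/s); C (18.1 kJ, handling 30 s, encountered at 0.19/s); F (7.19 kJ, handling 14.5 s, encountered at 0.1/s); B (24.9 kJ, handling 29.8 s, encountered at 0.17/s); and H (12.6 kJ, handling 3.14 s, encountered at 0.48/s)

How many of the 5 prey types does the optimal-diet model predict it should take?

1

E/h in descending order: H 4.01, A 1.03, B 0.836, C 0.603, F 0.496 kJ/s. The optimal diet is the largest prefix of this list for which every included type satisfies E_i/h_i > R on the types above it.
Rate on top 1: 2.412. A: 1.03 < 2.412 → exclude; stop.
Optimal diet: H — 1 of 5 types.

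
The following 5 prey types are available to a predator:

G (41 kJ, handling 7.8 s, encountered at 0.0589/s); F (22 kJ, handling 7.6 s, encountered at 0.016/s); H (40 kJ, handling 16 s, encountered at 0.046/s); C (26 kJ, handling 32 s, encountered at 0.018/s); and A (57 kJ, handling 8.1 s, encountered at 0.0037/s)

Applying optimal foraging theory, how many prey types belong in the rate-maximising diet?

Rank by E/h (kJ/s): A 7.04, G 5.26, F 2.89, H 2.5, C 0.812. Include each in turn until the next type's E/h falls below the running intake rate.
Rate on top 1: 0.2048. G: 5.26 > 0.2048 → include.
Rate on top 2: 1.763. F: 2.89 > 1.763 → include.
Rate on top 3: 1.848. H: 2.5 > 1.848 → include.
Rate on top 4: 2.053. C: 0.812 < 2.053 → exclude; stop.
Optimal diet: A, G, F, H — 4 of 5 types.

4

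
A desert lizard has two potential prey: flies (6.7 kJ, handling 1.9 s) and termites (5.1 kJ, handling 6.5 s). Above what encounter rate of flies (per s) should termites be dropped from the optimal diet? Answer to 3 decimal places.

The zero-one rule: include termites iff E₂/h₂ > λE₁/(1+λh₁). Equality gives the switch point.
λE₁h₂ = E₂ + λE₂h₁ ⇒ λ = E₂/(E₁h₂ − E₂h₁) = 5.1/(43.55 − 9.69) = 0.1506 per s.

0.151 per s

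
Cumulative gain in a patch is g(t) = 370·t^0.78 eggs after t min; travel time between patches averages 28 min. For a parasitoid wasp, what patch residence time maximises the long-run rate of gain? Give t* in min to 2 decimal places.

Maximise g(t)/(T+t): set derivative to zero → g'(t)(T+t) = g(t).
g'(t) = 0.78·370·t^-0.22. Setting 0.78·370·t^-0.22 = 370·t^0.78/(28+t) gives 0.78(28+t) = t, so 0.22·t = 0.78×28.
t* = 0.78×28/0.22 = 99.27 min.

99.27 min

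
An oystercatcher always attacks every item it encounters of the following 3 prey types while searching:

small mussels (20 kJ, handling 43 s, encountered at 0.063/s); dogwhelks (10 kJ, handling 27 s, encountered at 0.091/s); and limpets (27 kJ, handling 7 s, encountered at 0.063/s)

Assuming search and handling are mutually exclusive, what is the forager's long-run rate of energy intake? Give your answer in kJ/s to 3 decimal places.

0.586 kJ/s

R = Σλ_iE_i / (1 + Σλ_ih_i)
Numerator: 0.063×20 + 0.091×10 + 0.063×27 = 3.871
Denominator: 1 + 0.063×43 + 0.091×27 + 0.063×7 = 6.607
R = 3.871/6.607 = 0.5859 kJ/s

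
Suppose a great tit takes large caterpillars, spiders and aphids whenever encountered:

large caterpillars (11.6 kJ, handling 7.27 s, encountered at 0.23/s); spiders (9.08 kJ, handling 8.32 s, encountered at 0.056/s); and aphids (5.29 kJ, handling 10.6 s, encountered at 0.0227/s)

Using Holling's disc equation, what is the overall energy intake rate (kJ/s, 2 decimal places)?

0.98 kJ/s

R = (0.23×11.6 + 0.056×9.08 + 0.0227×5.29) / (1 + 0.23×7.27 + 0.056×8.32 + 0.0227×10.6) = 3.297/3.379 = 0.9757 kJ/s.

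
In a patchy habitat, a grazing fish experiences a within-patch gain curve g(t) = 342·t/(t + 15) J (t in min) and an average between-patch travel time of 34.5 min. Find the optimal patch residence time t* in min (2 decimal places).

22.75 min

By the marginal value theorem, leave when the instantaneous gain rate g'(t) equals the habitat-wide average g(t)/(T + t).
g'(t) = 342·15/(t + 15)². Setting 342·15/(t+15)² = 342t/[(t+15)(34.5+t)] gives 15(34.5+t) = t(t+15), so t² = 15×34.5 = 517.5.
t* = √517.5 = 22.75 min.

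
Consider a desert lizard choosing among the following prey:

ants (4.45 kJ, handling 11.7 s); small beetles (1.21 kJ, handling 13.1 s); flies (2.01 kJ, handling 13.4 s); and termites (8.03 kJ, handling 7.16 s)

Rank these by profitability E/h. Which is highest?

termites

Profitability E/h (kJ/s): ants = 4.45/11.7 = 0.38, small beetles = 1.21/13.1 = 0.0924, flies = 2.01/13.4 = 0.15, termites = 8.03/7.16 = 1.12.
Ranked: termites > ants > flies > small beetles.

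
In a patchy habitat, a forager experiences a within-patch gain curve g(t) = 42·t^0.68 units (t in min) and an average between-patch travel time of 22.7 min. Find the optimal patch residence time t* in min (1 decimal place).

By the marginal value theorem, leave when the instantaneous gain rate g'(t) equals the habitat-wide average g(t)/(T + t).
g'(t) = 0.68·42·t^-0.32. Setting 0.68·42·t^-0.32 = 42·t^0.68/(22.7+t) gives 0.68(22.7+t) = t, so 0.32·t = 0.68×22.7.
t* = 0.68×22.7/0.32 = 48.24 min.

48.2 min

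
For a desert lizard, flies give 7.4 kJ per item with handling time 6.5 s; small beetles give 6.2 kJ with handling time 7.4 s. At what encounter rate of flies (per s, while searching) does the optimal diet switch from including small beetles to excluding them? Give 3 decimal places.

0.429 per s

The zero-one rule: include small beetles iff E₂/h₂ > λE₁/(1+λh₁). Equality gives the switch point.
λE₁h₂ = E₂ + λE₂h₁ ⇒ λ = E₂/(E₁h₂ − E₂h₁) = 6.2/(54.76 − 40.3) = 0.4288 per s.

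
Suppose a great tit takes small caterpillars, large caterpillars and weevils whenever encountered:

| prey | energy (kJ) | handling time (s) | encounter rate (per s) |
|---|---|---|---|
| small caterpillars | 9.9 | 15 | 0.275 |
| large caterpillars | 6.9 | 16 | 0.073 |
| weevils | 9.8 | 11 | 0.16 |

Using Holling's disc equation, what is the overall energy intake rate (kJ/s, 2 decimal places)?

Energy encountered per unit search time: 0.275×9.9 + 0.073×6.9 + 0.16×9.8 = 4.794 kJ/s.
Handling time per unit search time: 0.275×15 + 0.073×16 + 0.16×11 = 7.053.
Rate = 4.794/(1 + 7.053) = 0.5953 kJ/s.

0.60 kJ/s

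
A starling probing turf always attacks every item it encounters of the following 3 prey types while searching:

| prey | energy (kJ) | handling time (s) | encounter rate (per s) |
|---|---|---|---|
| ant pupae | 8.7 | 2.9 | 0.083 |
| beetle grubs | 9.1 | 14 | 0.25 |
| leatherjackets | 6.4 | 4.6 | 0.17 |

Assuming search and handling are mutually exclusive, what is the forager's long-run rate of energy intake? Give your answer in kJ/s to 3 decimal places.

0.740 kJ/s

R = Σλ_iE_i / (1 + Σλ_ih_i)
Numerator: 0.083×8.7 + 0.25×9.1 + 0.17×6.4 = 4.085
Denominator: 1 + 0.083×2.9 + 0.25×14 + 0.17×4.6 = 5.523
R = 4.085/5.523 = 0.7397 kJ/s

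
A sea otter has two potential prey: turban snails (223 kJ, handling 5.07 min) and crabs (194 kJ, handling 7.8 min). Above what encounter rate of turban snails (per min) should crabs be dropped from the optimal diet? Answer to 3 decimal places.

0.257 per min

At the threshold, the rate on turban snails alone equals the profitability of crabs: λ·223/(1 + λ·5.07) = 194/7.8 = 24.87.
Rearranging, λ(223 − 24.87×5.07) = 24.87, so λ = 24.87/96.9 = 0.2567 per min.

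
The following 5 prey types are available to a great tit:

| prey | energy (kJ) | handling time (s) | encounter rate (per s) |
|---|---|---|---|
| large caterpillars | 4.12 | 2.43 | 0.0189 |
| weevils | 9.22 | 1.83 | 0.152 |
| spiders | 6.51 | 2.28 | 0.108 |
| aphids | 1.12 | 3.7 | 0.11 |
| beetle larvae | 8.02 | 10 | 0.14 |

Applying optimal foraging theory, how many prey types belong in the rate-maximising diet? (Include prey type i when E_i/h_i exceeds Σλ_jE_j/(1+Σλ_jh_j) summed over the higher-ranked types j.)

3

E/h in descending order: weevils 5.04, spiders 2.86, large caterpillars 1.7, beetle larvae 0.802, aphids 0.303 kJ/s. The optimal diet is the largest prefix of this list for which every included type satisfies E_i/h_i > R on the types above it.
Rate on top 1: 1.096. spiders: 2.86 > 1.096 → include.
Rate on top 2: 1.381. large caterpillars: 1.7 > 1.381 → include.
Rate on top 3: 1.39. beetle larvae: 0.802 < 1.39 → exclude; stop.
Optimal diet: weevils, spiders, large caterpillars — 3 of 5 types.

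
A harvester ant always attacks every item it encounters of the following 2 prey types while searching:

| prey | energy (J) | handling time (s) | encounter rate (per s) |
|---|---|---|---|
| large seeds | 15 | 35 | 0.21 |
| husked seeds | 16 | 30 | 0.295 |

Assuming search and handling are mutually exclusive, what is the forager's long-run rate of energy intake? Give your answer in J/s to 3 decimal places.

0.458 J/s

R = Σλ_iE_i / (1 + Σλ_ih_i)
Numerator: 0.21×15 + 0.295×16 = 7.87
Denominator: 1 + 0.21×35 + 0.295×30 = 17.2
R = 7.87/17.2 = 0.4576 J/s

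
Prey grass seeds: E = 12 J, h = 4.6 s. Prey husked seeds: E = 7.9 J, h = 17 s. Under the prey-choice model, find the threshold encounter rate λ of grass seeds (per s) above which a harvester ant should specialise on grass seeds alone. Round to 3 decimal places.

Drop husked seeds once their profitability E₂/h₂ falls below the rate achievable on grass seeds alone: E₂/h₂ = λE₁/(1 + λh₁).
Solve for λ: λE₁h₂ = E₂(1 + λh₁) → λ(E₁h₂ − E₂h₁) = E₂ → λ = E₂/(E₁h₂ − E₂h₁).
λ = 7.9/(12×17 − 7.9×4.6) = 7.9/167.7 = 0.04712 per s.

0.047 per s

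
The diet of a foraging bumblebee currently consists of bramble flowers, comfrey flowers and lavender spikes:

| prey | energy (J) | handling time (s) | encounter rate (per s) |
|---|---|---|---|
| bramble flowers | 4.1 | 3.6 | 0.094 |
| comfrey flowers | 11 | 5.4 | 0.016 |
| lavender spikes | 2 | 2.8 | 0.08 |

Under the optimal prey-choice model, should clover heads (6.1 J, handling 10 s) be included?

Yes

Intake rate on the current diet: R = (0.094×4.1 + 0.016×11 + 0.08×2) / (1 + 0.094×3.6 + 0.016×5.4 + 0.08×2.8) = 0.7214/1.649 = 0.4375 J/s.
Profitability of clover heads: 6.1/10 = 0.61 J/s.
0.61 > 0.4375, so adding clover heads raises the average — include it.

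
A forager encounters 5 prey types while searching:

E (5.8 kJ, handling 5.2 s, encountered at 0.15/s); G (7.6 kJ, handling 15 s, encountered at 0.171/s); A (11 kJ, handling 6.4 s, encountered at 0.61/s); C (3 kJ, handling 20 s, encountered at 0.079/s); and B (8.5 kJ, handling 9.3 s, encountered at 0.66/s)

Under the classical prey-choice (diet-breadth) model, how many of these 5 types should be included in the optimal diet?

1

Rank by E/h (kJ/s): A 1.72, E 1.12, B 0.914, G 0.507, C 0.15. Include each in turn until the next type's E/h falls below the running intake rate.
Rate on top 1: 1.368. E: 1.12 < 1.368 → exclude; stop.
Optimal diet: A — 1 of 5 types.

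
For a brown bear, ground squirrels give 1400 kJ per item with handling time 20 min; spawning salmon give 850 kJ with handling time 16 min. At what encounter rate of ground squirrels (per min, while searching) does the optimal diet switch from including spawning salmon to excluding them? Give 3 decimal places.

Drop spawning salmon once their profitability E₂/h₂ falls below the rate achievable on ground squirrels alone: E₂/h₂ = λE₁/(1 + λh₁).
Solve for λ: λE₁h₂ = E₂(1 + λh₁) → λ(E₁h₂ − E₂h₁) = E₂ → λ = E₂/(E₁h₂ − E₂h₁).
λ = 850/(1400×16 − 850×20) = 850/5400 = 0.1574 per min.

0.157 per min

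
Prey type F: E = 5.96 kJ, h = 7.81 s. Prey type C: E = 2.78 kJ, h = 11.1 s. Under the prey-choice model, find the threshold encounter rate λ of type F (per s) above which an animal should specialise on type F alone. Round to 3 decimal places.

At the threshold, the rate on type F alone equals the profitability of type C: λ·5.96/(1 + λ·7.81) = 2.78/11.1 = 0.2505.
Rearranging, λ(5.96 − 0.2505×7.81) = 0.2505, so λ = 0.2505/4.004 = 0.06255 per s.

0.063 per s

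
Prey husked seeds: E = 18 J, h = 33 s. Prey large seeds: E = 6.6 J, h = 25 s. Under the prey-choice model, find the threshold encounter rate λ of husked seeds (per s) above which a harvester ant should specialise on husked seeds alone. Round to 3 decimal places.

0.028 per s

Drop large seeds once their profitability E₂/h₂ falls below the rate achievable on husked seeds alone: E₂/h₂ = λE₁/(1 + λh₁).
Solve for λ: λE₁h₂ = E₂(1 + λh₁) → λ(E₁h₂ − E₂h₁) = E₂ → λ = E₂/(E₁h₂ − E₂h₁).
λ = 6.6/(18×25 − 6.6×33) = 6.6/232.2 = 0.02842 per s.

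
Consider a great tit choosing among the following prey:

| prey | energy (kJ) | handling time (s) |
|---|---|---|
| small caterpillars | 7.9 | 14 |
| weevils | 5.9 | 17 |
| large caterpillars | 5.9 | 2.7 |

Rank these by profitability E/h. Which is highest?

large caterpillars

In descending order of E/h:
large caterpillars: 5.9/2.7 = 2.19 kJ/s
small caterpillars: 7.9/14 = 0.564 kJ/s
weevils: 5.9/17 = 0.347 kJ/s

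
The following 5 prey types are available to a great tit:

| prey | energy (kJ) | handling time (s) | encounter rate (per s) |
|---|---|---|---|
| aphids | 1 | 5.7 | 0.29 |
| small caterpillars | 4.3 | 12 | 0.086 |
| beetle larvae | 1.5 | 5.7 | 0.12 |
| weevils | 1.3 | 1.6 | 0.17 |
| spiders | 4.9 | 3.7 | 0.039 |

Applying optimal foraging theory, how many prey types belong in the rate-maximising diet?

Rank by E/h (kJ/s): spiders 1.32, weevils 0.812, small caterpillars 0.358, beetle larvae 0.263, aphids 0.175. Include each in turn until the next type's E/h falls below the running intake rate.
Rate on top 1: 0.167. weevils: 0.812 > 0.167 → include.
Rate on top 2: 0.291. small caterpillars: 0.358 > 0.291 → include.
Rate on top 3: 0.3194. beetle larvae: 0.263 < 0.3194 → exclude; stop.
Optimal diet: spiders, weevils, small caterpillars — 3 of 5 types.

3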